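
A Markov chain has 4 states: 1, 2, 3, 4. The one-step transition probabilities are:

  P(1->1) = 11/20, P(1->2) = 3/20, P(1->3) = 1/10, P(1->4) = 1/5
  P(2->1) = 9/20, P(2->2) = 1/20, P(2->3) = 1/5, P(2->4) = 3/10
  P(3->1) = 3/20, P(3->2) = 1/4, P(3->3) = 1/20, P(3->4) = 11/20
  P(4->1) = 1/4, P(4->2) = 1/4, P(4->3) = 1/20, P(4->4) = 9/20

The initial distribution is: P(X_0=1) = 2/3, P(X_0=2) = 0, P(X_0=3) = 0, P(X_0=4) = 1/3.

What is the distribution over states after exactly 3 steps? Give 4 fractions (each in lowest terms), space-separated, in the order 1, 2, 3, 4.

Propagating the distribution step by step (d_{t+1} = d_t * P):
d_0 = (1=2/3, 2=0, 3=0, 4=1/3)
  d_1[1] = 2/3*11/20 + 0*9/20 + 0*3/20 + 1/3*1/4 = 9/20
  d_1[2] = 2/3*3/20 + 0*1/20 + 0*1/4 + 1/3*1/4 = 11/60
  d_1[3] = 2/3*1/10 + 0*1/5 + 0*1/20 + 1/3*1/20 = 1/12
  d_1[4] = 2/3*1/5 + 0*3/10 + 0*11/20 + 1/3*9/20 = 17/60
d_1 = (1=9/20, 2=11/60, 3=1/12, 4=17/60)
  d_2[1] = 9/20*11/20 + 11/60*9/20 + 1/12*3/20 + 17/60*1/4 = 31/75
  d_2[2] = 9/20*3/20 + 11/60*1/20 + 1/12*1/4 + 17/60*1/4 = 101/600
  d_2[3] = 9/20*1/10 + 11/60*1/5 + 1/12*1/20 + 17/60*1/20 = 1/10
  d_2[4] = 9/20*1/5 + 11/60*3/10 + 1/12*11/20 + 17/60*9/20 = 191/600
d_2 = (1=31/75, 2=101/600, 3=1/10, 4=191/600)
  d_3[1] = 31/75*11/20 + 101/600*9/20 + 1/10*3/20 + 191/600*1/4 = 1193/3000
  d_3[2] = 31/75*3/20 + 101/600*1/20 + 1/10*1/4 + 191/600*1/4 = 7/40
  d_3[3] = 31/75*1/10 + 101/600*1/5 + 1/10*1/20 + 191/600*1/20 = 1151/12000
  d_3[4] = 31/75*1/5 + 101/600*3/10 + 1/10*11/20 + 191/600*9/20 = 3977/12000
d_3 = (1=1193/3000, 2=7/40, 3=1151/12000, 4=3977/12000)

Answer: 1193/3000 7/40 1151/12000 3977/12000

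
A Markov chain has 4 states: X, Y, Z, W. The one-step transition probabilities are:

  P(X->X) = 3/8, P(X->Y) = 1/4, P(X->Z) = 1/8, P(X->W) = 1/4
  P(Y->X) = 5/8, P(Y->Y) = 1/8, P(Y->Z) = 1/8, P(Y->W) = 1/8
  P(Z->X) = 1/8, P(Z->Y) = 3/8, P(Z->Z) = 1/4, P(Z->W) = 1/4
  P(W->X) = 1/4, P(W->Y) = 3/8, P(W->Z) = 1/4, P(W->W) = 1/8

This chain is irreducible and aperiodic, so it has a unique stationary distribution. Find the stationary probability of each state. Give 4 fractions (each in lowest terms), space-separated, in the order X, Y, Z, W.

Answer: 43/115 151/575 98/575 111/575

Derivation:
The stationary distribution satisfies pi = pi * P, i.e.:
  pi_X = 3/8*pi_X + 5/8*pi_Y + 1/8*pi_Z + 1/4*pi_W
  pi_Y = 1/4*pi_X + 1/8*pi_Y + 3/8*pi_Z + 3/8*pi_W
  pi_Z = 1/8*pi_X + 1/8*pi_Y + 1/4*pi_Z + 1/4*pi_W
  pi_W = 1/4*pi_X + 1/8*pi_Y + 1/4*pi_Z + 1/8*pi_W
with normalization: pi_X + pi_Y + pi_Z + pi_W = 1.

Using the first 3 balance equations plus normalization, the linear system A*pi = b is:
  [-5/8, 5/8, 1/8, 1/4] . pi = 0
  [1/4, -7/8, 3/8, 3/8] . pi = 0
  [1/8, 1/8, -3/4, 1/4] . pi = 0
  [1, 1, 1, 1] . pi = 1

Solving yields:
  pi_X = 43/115
  pi_Y = 151/575
  pi_Z = 98/575
  pi_W = 111/575

Verification (pi * P):
  43/115*3/8 + 151/575*5/8 + 98/575*1/8 + 111/575*1/4 = 43/115 = pi_X  (ok)
  43/115*1/4 + 151/575*1/8 + 98/575*3/8 + 111/575*3/8 = 151/575 = pi_Y  (ok)
  43/115*1/8 + 151/575*1/8 + 98/575*1/4 + 111/575*1/4 = 98/575 = pi_Z  (ok)
  43/115*1/4 + 151/575*1/8 + 98/575*1/4 + 111/575*1/8 = 111/575 = pi_W  (ok)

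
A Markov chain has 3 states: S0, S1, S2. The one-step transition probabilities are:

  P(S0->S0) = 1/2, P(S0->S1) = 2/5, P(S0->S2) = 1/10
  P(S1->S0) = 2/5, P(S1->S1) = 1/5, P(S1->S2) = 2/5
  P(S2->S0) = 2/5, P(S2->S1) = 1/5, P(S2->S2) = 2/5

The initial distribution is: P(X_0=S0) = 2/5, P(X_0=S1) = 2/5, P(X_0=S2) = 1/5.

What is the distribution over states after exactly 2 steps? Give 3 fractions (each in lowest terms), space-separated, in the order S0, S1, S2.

Answer: 111/250 36/125 67/250

Derivation:
Propagating the distribution step by step (d_{t+1} = d_t * P):
d_0 = (S0=2/5, S1=2/5, S2=1/5)
  d_1[S0] = 2/5*1/2 + 2/5*2/5 + 1/5*2/5 = 11/25
  d_1[S1] = 2/5*2/5 + 2/5*1/5 + 1/5*1/5 = 7/25
  d_1[S2] = 2/5*1/10 + 2/5*2/5 + 1/5*2/5 = 7/25
d_1 = (S0=11/25, S1=7/25, S2=7/25)
  d_2[S0] = 11/25*1/2 + 7/25*2/5 + 7/25*2/5 = 111/250
  d_2[S1] = 11/25*2/5 + 7/25*1/5 + 7/25*1/5 = 36/125
  d_2[S2] = 11/25*1/10 + 7/25*2/5 + 7/25*2/5 = 67/250
d_2 = (S0=111/250, S1=36/125, S2=67/250)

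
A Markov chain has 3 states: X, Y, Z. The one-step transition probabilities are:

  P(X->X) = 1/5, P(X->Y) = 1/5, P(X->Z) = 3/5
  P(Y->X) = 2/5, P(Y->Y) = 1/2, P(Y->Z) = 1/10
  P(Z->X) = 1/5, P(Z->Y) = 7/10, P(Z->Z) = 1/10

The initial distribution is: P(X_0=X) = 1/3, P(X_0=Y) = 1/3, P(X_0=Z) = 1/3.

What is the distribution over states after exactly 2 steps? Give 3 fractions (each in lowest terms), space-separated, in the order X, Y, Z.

Propagating the distribution step by step (d_{t+1} = d_t * P):
d_0 = (X=1/3, Y=1/3, Z=1/3)
  d_1[X] = 1/3*1/5 + 1/3*2/5 + 1/3*1/5 = 4/15
  d_1[Y] = 1/3*1/5 + 1/3*1/2 + 1/3*7/10 = 7/15
  d_1[Z] = 1/3*3/5 + 1/3*1/10 + 1/3*1/10 = 4/15
d_1 = (X=4/15, Y=7/15, Z=4/15)
  d_2[X] = 4/15*1/5 + 7/15*2/5 + 4/15*1/5 = 22/75
  d_2[Y] = 4/15*1/5 + 7/15*1/2 + 4/15*7/10 = 71/150
  d_2[Z] = 4/15*3/5 + 7/15*1/10 + 4/15*1/10 = 7/30
d_2 = (X=22/75, Y=71/150, Z=7/30)

Answer: 22/75 71/150 7/30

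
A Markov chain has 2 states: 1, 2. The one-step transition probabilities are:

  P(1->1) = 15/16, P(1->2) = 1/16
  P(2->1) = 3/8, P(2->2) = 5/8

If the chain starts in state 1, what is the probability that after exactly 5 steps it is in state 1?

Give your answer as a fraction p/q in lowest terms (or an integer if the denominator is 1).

Answer: 907215/1048576

Derivation:
Computing P^5 by repeated multiplication:
P^1 =
  1: [15/16, 1/16]
  2: [3/8, 5/8]
P^2 =
  1: [231/256, 25/256]
  2: [75/128, 53/128]
P^3 =
  1: [3615/4096, 481/4096]
  2: [1443/2048, 605/2048]
P^4 =
  1: [57111/65536, 8425/65536]
  2: [25275/32768, 7493/32768]
P^5 =
  1: [907215/1048576, 141361/1048576]
  2: [424083/524288, 100205/524288]

(P^5)[1 -> 1] = 907215/1048576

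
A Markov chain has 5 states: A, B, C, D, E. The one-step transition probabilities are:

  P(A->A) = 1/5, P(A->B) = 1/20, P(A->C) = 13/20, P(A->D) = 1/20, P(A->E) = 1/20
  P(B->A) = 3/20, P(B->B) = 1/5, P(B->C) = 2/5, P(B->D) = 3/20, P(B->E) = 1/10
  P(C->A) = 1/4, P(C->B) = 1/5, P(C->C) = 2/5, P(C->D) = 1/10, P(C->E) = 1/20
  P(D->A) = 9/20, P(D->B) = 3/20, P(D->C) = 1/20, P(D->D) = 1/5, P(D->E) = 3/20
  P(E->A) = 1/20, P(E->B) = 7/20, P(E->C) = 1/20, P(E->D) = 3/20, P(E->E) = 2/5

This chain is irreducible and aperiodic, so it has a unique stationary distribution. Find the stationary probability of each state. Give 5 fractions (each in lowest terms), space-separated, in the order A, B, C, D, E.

The stationary distribution satisfies pi = pi * P, i.e.:
  pi_A = 1/5*pi_A + 3/20*pi_B + 1/4*pi_C + 9/20*pi_D + 1/20*pi_E
  pi_B = 1/20*pi_A + 1/5*pi_B + 1/5*pi_C + 3/20*pi_D + 7/20*pi_E
  pi_C = 13/20*pi_A + 2/5*pi_B + 2/5*pi_C + 1/20*pi_D + 1/20*pi_E
  pi_D = 1/20*pi_A + 3/20*pi_B + 1/10*pi_C + 1/5*pi_D + 3/20*pi_E
  pi_E = 1/20*pi_A + 1/10*pi_B + 1/20*pi_C + 3/20*pi_D + 2/5*pi_E
with normalization: pi_A + pi_B + pi_C + pi_D + pi_E = 1.

Using the first 4 balance equations plus normalization, the linear system A*pi = b is:
  [-4/5, 3/20, 1/4, 9/20, 1/20] . pi = 0
  [1/20, -4/5, 1/5, 3/20, 7/20] . pi = 0
  [13/20, 2/5, -3/5, 1/20, 1/20] . pi = 0
  [1/20, 3/20, 1/10, -4/5, 3/20] . pi = 0
  [1, 1, 1, 1, 1] . pi = 1

Solving yields:
  pi_A = 5333/23974
  pi_B = 8493/47948
  pi_C = 18107/47948
  pi_D = 5495/47948
  pi_E = 5187/47948

Verification (pi * P):
  5333/23974*1/5 + 8493/47948*3/20 + 18107/47948*1/4 + 5495/47948*9/20 + 5187/47948*1/20 = 5333/23974 = pi_A  (ok)
  5333/23974*1/20 + 8493/47948*1/5 + 18107/47948*1/5 + 5495/47948*3/20 + 5187/47948*7/20 = 8493/47948 = pi_B  (ok)
  5333/23974*13/20 + 8493/47948*2/5 + 18107/47948*2/5 + 5495/47948*1/20 + 5187/47948*1/20 = 18107/47948 = pi_C  (ok)
  5333/23974*1/20 + 8493/47948*3/20 + 18107/47948*1/10 + 5495/47948*1/5 + 5187/47948*3/20 = 5495/47948 = pi_D  (ok)
  5333/23974*1/20 + 8493/47948*1/10 + 18107/47948*1/20 + 5495/47948*3/20 + 5187/47948*2/5 = 5187/47948 = pi_E  (ok)

Answer: 5333/23974 8493/47948 18107/47948 5495/47948 5187/47948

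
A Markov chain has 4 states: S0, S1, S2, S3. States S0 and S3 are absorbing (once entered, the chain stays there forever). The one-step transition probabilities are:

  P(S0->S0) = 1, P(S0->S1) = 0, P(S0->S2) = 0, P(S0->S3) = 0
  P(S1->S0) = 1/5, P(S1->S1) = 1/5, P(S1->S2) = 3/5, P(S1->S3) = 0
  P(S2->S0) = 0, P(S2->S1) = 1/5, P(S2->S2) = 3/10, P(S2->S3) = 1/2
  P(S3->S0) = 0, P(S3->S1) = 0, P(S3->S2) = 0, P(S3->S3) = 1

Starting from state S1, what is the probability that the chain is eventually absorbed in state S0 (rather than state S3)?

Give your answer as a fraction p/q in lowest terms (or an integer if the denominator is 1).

Let a_i = P(absorbed in S0 | start in state i).
Boundary conditions: a_S0 = 1, a_S3 = 0.
For each transient state i, a_i = sum_j P(i->j) * a_j:
  a_S1 = 1/5*a_S0 + 1/5*a_S1 + 3/5*a_S2 + 0*a_S3
  a_S2 = 0*a_S0 + 1/5*a_S1 + 3/10*a_S2 + 1/2*a_S3

Substituting a_S0 = 1 and a_S3 = 0, rearrange to (I - Q) a = r where r[i] = P(i -> S0):
  [4/5, -3/5] . (a_S1, a_S2) = 1/5
  [-1/5, 7/10] . (a_S1, a_S2) = 0

Solving yields:
  a_S1 = 7/22
  a_S2 = 1/11

Starting state is S1, so the absorption probability is a_S1 = 7/22.

Answer: 7/22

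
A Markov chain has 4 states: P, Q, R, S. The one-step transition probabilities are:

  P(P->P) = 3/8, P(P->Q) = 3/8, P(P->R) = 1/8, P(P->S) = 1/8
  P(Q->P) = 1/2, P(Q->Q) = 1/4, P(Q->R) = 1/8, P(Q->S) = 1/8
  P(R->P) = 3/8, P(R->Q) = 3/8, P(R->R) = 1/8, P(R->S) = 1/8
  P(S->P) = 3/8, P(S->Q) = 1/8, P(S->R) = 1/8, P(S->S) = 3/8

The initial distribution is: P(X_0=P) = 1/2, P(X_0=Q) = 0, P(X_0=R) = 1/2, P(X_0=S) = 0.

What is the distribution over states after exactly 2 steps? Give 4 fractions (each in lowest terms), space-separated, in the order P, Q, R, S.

Propagating the distribution step by step (d_{t+1} = d_t * P):
d_0 = (P=1/2, Q=0, R=1/2, S=0)
  d_1[P] = 1/2*3/8 + 0*1/2 + 1/2*3/8 + 0*3/8 = 3/8
  d_1[Q] = 1/2*3/8 + 0*1/4 + 1/2*3/8 + 0*1/8 = 3/8
  d_1[R] = 1/2*1/8 + 0*1/8 + 1/2*1/8 + 0*1/8 = 1/8
  d_1[S] = 1/2*1/8 + 0*1/8 + 1/2*1/8 + 0*3/8 = 1/8
d_1 = (P=3/8, Q=3/8, R=1/8, S=1/8)
  d_2[P] = 3/8*3/8 + 3/8*1/2 + 1/8*3/8 + 1/8*3/8 = 27/64
  d_2[Q] = 3/8*3/8 + 3/8*1/4 + 1/8*3/8 + 1/8*1/8 = 19/64
  d_2[R] = 3/8*1/8 + 3/8*1/8 + 1/8*1/8 + 1/8*1/8 = 1/8
  d_2[S] = 3/8*1/8 + 3/8*1/8 + 1/8*1/8 + 1/8*3/8 = 5/32
d_2 = (P=27/64, Q=19/64, R=1/8, S=5/32)

Answer: 27/64 19/64 1/8 5/32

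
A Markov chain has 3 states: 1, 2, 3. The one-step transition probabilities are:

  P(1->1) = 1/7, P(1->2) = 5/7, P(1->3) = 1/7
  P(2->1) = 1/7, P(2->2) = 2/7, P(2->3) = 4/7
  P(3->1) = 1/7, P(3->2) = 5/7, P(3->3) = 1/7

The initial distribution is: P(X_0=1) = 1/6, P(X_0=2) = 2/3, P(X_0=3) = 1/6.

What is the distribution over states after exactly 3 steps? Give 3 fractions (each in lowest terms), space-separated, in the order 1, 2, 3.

Answer: 1/7 167/343 127/343

Derivation:
Propagating the distribution step by step (d_{t+1} = d_t * P):
d_0 = (1=1/6, 2=2/3, 3=1/6)
  d_1[1] = 1/6*1/7 + 2/3*1/7 + 1/6*1/7 = 1/7
  d_1[2] = 1/6*5/7 + 2/3*2/7 + 1/6*5/7 = 3/7
  d_1[3] = 1/6*1/7 + 2/3*4/7 + 1/6*1/7 = 3/7
d_1 = (1=1/7, 2=3/7, 3=3/7)
  d_2[1] = 1/7*1/7 + 3/7*1/7 + 3/7*1/7 = 1/7
  d_2[2] = 1/7*5/7 + 3/7*2/7 + 3/7*5/7 = 26/49
  d_2[3] = 1/7*1/7 + 3/7*4/7 + 3/7*1/7 = 16/49
d_2 = (1=1/7, 2=26/49, 3=16/49)
  d_3[1] = 1/7*1/7 + 26/49*1/7 + 16/49*1/7 = 1/7
  d_3[2] = 1/7*5/7 + 26/49*2/7 + 16/49*5/7 = 167/343
  d_3[3] = 1/7*1/7 + 26/49*4/7 + 16/49*1/7 = 127/343
d_3 = (1=1/7, 2=167/343, 3=127/343)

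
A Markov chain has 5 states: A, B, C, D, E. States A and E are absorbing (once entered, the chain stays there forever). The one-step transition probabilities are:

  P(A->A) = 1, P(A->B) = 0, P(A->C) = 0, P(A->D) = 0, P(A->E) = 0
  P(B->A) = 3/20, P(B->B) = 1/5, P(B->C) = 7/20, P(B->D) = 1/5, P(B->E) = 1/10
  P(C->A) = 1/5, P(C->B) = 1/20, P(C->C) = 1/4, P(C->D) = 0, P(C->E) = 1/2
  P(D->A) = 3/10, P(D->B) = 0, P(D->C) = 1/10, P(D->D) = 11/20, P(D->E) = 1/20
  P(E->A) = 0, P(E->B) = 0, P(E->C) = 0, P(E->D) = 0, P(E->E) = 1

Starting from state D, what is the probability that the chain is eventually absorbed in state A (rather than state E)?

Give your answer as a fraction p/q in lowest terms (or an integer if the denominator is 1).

Let a_i = P(absorbed in A | start in state i).
Boundary conditions: a_A = 1, a_E = 0.
For each transient state i, a_i = sum_j P(i->j) * a_j:
  a_B = 3/20*a_A + 1/5*a_B + 7/20*a_C + 1/5*a_D + 1/10*a_E
  a_C = 1/5*a_A + 1/20*a_B + 1/4*a_C + 0*a_D + 1/2*a_E
  a_D = 3/10*a_A + 0*a_B + 1/10*a_C + 11/20*a_D + 1/20*a_E

Substituting a_A = 1 and a_E = 0, rearrange to (I - Q) a = r where r[i] = P(i -> A):
  [4/5, -7/20, -1/5] . (a_B, a_C, a_D) = 3/20
  [-1/20, 3/4, 0] . (a_B, a_C, a_D) = 1/5
  [0, -1/10, 9/20] . (a_B, a_C, a_D) = 3/10

Solving yields:
  a_B = 1049/2089
  a_C = 627/2089
  a_D = 1532/2089

Starting state is D, so the absorption probability is a_D = 1532/2089.

Answer: 1532/2089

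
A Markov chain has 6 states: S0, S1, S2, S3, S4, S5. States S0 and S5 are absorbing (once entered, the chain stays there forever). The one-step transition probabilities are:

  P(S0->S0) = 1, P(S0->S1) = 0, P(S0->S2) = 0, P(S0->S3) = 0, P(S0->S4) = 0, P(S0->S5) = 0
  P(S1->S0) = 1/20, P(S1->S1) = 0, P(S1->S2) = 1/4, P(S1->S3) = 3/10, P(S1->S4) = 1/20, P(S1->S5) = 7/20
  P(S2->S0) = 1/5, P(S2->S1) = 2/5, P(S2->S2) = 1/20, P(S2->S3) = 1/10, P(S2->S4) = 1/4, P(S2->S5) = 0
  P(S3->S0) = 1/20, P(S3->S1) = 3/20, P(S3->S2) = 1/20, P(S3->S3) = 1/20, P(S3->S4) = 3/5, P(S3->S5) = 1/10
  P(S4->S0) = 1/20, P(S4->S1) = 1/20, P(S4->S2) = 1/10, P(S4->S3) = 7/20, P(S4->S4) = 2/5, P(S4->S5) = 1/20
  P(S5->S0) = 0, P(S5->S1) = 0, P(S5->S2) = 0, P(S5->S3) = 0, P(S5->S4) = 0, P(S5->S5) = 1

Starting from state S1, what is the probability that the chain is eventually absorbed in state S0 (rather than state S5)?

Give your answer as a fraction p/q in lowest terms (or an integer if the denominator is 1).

Let a_i = P(absorbed in S0 | start in state i).
Boundary conditions: a_S0 = 1, a_S5 = 0.
For each transient state i, a_i = sum_j P(i->j) * a_j:
  a_S1 = 1/20*a_S0 + 0*a_S1 + 1/4*a_S2 + 3/10*a_S3 + 1/20*a_S4 + 7/20*a_S5
  a_S2 = 1/5*a_S0 + 2/5*a_S1 + 1/20*a_S2 + 1/10*a_S3 + 1/4*a_S4 + 0*a_S5
  a_S3 = 1/20*a_S0 + 3/20*a_S1 + 1/20*a_S2 + 1/20*a_S3 + 3/5*a_S4 + 1/10*a_S5
  a_S4 = 1/20*a_S0 + 1/20*a_S1 + 1/10*a_S2 + 7/20*a_S3 + 2/5*a_S4 + 1/20*a_S5

Substituting a_S0 = 1 and a_S5 = 0, rearrange to (I - Q) a = r where r[i] = P(i -> S0):
  [1, -1/4, -3/10, -1/20] . (a_S1, a_S2, a_S3, a_S4) = 1/20
  [-2/5, 19/20, -1/10, -1/4] . (a_S1, a_S2, a_S3, a_S4) = 1/5
  [-3/20, -1/20, 19/20, -3/5] . (a_S1, a_S2, a_S3, a_S4) = 1/20
  [-1/20, -1/10, -7/20, 3/5] . (a_S1, a_S2, a_S3, a_S4) = 1/20

Solving yields:
  a_S1 = 697/2224
  a_S2 = 413/834
  a_S3 = 2635/6672
  a_S4 = 1409/3336

Starting state is S1, so the absorption probability is a_S1 = 697/2224.

Answer: 697/2224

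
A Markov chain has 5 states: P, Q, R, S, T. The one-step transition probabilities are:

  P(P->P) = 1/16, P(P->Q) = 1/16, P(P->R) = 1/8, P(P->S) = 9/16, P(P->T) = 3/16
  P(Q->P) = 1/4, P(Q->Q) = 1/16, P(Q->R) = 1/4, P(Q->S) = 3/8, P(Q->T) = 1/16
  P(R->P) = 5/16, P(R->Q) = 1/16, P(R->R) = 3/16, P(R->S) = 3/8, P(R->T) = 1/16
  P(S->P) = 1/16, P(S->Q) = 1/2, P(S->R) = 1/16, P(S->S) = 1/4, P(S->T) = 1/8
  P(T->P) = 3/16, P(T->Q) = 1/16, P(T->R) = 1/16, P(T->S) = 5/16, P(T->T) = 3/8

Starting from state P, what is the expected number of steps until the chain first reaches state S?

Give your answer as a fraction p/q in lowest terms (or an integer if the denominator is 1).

Answer: 49408/23537

Derivation:
Let h_i = expected steps to first reach S from state i.
Boundary: h_S = 0.
First-step equations for the other states:
  h_P = 1 + 1/16*h_P + 1/16*h_Q + 1/8*h_R + 9/16*h_S + 3/16*h_T
  h_Q = 1 + 1/4*h_P + 1/16*h_Q + 1/4*h_R + 3/8*h_S + 1/16*h_T
  h_R = 1 + 5/16*h_P + 1/16*h_Q + 3/16*h_R + 3/8*h_S + 1/16*h_T
  h_T = 1 + 3/16*h_P + 1/16*h_Q + 1/16*h_R + 5/16*h_S + 3/8*h_T

Substituting h_S = 0 and rearranging gives the linear system (I - Q) h = 1:
  [15/16, -1/16, -1/8, -3/16] . (h_P, h_Q, h_R, h_T) = 1
  [-1/4, 15/16, -1/4, -1/16] . (h_P, h_Q, h_R, h_T) = 1
  [-5/16, -1/16, 13/16, -1/16] . (h_P, h_Q, h_R, h_T) = 1
  [-3/16, -1/16, -1/16, 5/8] . (h_P, h_Q, h_R, h_T) = 1

Solving yields:
  h_P = 49408/23537
  h_Q = 57840/23537
  h_R = 57344/23537
  h_T = 64000/23537

Starting state is P, so the expected hitting time is h_P = 49408/23537.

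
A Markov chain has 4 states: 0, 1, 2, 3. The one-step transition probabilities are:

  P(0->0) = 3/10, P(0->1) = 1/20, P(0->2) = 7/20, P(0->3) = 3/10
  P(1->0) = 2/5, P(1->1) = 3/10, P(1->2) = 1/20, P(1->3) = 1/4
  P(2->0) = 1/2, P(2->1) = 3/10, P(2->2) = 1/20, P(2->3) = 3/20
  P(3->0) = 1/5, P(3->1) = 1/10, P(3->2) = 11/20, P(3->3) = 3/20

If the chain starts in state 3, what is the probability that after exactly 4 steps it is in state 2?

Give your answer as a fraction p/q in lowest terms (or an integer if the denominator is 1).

Answer: 2147/8000

Derivation:
Computing P^4 by repeated multiplication:
P^1 =
  0: [3/10, 1/20, 7/20, 3/10]
  1: [2/5, 3/10, 1/20, 1/4]
  2: [1/2, 3/10, 1/20, 3/20]
  3: [1/5, 1/10, 11/20, 3/20]
P^2 =
  0: [69/200, 33/200, 29/100, 1/5]
  1: [63/200, 3/20, 59/200, 6/25]
  2: [13/40, 29/200, 11/40, 51/200]
  3: [81/200, 11/50, 37/200, 19/100]
P^3 =
  0: [709/2000, 139/800, 507/2000, 873/4000]
  1: [7/20, 693/4000, 529/2000, 849/4000]
  2: [43/125, 671/4000, 11/40, 853/4000]
  3: [17/50, 643/4000, 533/2000, 931/4000]
P^4 =
  0: [277/800, 6709/40000, 10619/40000, 4411/20000]
  1: [349/1000, 3401/20000, 2089/8000, 8793/40000]
  2: [7009/20000, 3427/20000, 10393/40000, 1747/8000]
  3: [3461/10000, 3369/20000, 2147/8000, 8683/40000]

(P^4)[3 -> 2] = 2147/8000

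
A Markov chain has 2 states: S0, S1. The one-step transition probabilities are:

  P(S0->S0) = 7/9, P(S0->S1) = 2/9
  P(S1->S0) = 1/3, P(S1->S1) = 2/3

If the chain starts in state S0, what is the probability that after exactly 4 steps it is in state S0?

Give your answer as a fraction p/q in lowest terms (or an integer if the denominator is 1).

Answer: 4039/6561

Derivation:
Computing P^4 by repeated multiplication:
P^1 =
  S0: [7/9, 2/9]
  S1: [1/3, 2/3]
P^2 =
  S0: [55/81, 26/81]
  S1: [13/27, 14/27]
P^3 =
  S0: [463/729, 266/729]
  S1: [133/243, 110/243]
P^4 =
  S0: [4039/6561, 2522/6561]
  S1: [1261/2187, 926/2187]

(P^4)[S0 -> S0] = 4039/6561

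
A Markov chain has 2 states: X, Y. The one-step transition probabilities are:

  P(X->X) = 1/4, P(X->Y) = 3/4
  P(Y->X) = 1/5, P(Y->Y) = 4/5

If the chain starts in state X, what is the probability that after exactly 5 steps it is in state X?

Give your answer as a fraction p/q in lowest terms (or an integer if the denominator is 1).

Computing P^5 by repeated multiplication:
P^1 =
  X: [1/4, 3/4]
  Y: [1/5, 4/5]
P^2 =
  X: [17/80, 63/80]
  Y: [21/100, 79/100]
P^3 =
  X: [337/1600, 1263/1600]
  Y: [421/2000, 1579/2000]
P^4 =
  X: [6737/32000, 25263/32000]
  Y: [8421/40000, 31579/40000]
P^5 =
  X: [134737/640000, 505263/640000]
  Y: [168421/800000, 631579/800000]

(P^5)[X -> X] = 134737/640000

Answer: 134737/640000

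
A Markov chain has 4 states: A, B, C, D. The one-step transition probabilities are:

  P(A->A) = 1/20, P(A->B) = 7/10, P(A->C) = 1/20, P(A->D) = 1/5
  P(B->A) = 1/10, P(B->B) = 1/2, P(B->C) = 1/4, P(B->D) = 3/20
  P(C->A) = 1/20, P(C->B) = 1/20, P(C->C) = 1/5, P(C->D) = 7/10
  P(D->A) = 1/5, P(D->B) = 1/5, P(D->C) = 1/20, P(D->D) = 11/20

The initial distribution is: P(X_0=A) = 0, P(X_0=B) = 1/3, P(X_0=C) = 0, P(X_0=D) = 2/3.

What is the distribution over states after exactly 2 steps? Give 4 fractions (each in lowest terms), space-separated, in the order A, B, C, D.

Answer: 51/400 427/1200 51/400 467/1200

Derivation:
Propagating the distribution step by step (d_{t+1} = d_t * P):
d_0 = (A=0, B=1/3, C=0, D=2/3)
  d_1[A] = 0*1/20 + 1/3*1/10 + 0*1/20 + 2/3*1/5 = 1/6
  d_1[B] = 0*7/10 + 1/3*1/2 + 0*1/20 + 2/3*1/5 = 3/10
  d_1[C] = 0*1/20 + 1/3*1/4 + 0*1/5 + 2/3*1/20 = 7/60
  d_1[D] = 0*1/5 + 1/3*3/20 + 0*7/10 + 2/3*11/20 = 5/12
d_1 = (A=1/6, B=3/10, C=7/60, D=5/12)
  d_2[A] = 1/6*1/20 + 3/10*1/10 + 7/60*1/20 + 5/12*1/5 = 51/400
  d_2[B] = 1/6*7/10 + 3/10*1/2 + 7/60*1/20 + 5/12*1/5 = 427/1200
  d_2[C] = 1/6*1/20 + 3/10*1/4 + 7/60*1/5 + 5/12*1/20 = 51/400
  d_2[D] = 1/6*1/5 + 3/10*3/20 + 7/60*7/10 + 5/12*11/20 = 467/1200
d_2 = (A=51/400, B=427/1200, C=51/400, D=467/1200)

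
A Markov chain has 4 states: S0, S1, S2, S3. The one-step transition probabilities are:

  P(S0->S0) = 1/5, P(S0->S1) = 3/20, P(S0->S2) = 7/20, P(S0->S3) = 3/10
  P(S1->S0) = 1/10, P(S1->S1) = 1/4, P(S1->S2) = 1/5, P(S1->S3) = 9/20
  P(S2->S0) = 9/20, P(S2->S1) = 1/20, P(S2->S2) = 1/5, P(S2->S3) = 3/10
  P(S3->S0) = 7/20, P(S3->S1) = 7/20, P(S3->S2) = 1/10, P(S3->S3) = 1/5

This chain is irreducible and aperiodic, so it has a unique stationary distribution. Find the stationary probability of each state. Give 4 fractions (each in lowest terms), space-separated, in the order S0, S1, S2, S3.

Answer: 1201/4335 911/4335 611/2890 871/2890

Derivation:
The stationary distribution satisfies pi = pi * P, i.e.:
  pi_S0 = 1/5*pi_S0 + 1/10*pi_S1 + 9/20*pi_S2 + 7/20*pi_S3
  pi_S1 = 3/20*pi_S0 + 1/4*pi_S1 + 1/20*pi_S2 + 7/20*pi_S3
  pi_S2 = 7/20*pi_S0 + 1/5*pi_S1 + 1/5*pi_S2 + 1/10*pi_S3
  pi_S3 = 3/10*pi_S0 + 9/20*pi_S1 + 3/10*pi_S2 + 1/5*pi_S3
with normalization: pi_S0 + pi_S1 + pi_S2 + pi_S3 = 1.

Using the first 3 balance equations plus normalization, the linear system A*pi = b is:
  [-4/5, 1/10, 9/20, 7/20] . pi = 0
  [3/20, -3/4, 1/20, 7/20] . pi = 0
  [7/20, 1/5, -4/5, 1/10] . pi = 0
  [1, 1, 1, 1] . pi = 1

Solving yields:
  pi_S0 = 1201/4335
  pi_S1 = 911/4335
  pi_S2 = 611/2890
  pi_S3 = 871/2890

Verification (pi * P):
  1201/4335*1/5 + 911/4335*1/10 + 611/2890*9/20 + 871/2890*7/20 = 1201/4335 = pi_S0  (ok)
  1201/4335*3/20 + 911/4335*1/4 + 611/2890*1/20 + 871/2890*7/20 = 911/4335 = pi_S1  (ok)
  1201/4335*7/20 + 911/4335*1/5 + 611/2890*1/5 + 871/2890*1/10 = 611/2890 = pi_S2  (ok)
  1201/4335*3/10 + 911/4335*9/20 + 611/2890*3/10 + 871/2890*1/5 = 871/2890 = pi_S3  (ok)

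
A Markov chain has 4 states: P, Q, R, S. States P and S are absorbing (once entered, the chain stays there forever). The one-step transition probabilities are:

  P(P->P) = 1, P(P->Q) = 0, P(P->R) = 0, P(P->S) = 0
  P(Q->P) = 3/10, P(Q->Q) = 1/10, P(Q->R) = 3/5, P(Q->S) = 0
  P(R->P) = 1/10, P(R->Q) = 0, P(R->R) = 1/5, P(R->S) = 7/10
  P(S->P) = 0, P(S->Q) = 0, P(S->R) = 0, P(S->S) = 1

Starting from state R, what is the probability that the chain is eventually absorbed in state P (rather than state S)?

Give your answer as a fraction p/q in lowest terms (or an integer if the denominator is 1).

Let a_i = P(absorbed in P | start in state i).
Boundary conditions: a_P = 1, a_S = 0.
For each transient state i, a_i = sum_j P(i->j) * a_j:
  a_Q = 3/10*a_P + 1/10*a_Q + 3/5*a_R + 0*a_S
  a_R = 1/10*a_P + 0*a_Q + 1/5*a_R + 7/10*a_S

Substituting a_P = 1 and a_S = 0, rearrange to (I - Q) a = r where r[i] = P(i -> P):
  [9/10, -3/5] . (a_Q, a_R) = 3/10
  [0, 4/5] . (a_Q, a_R) = 1/10

Solving yields:
  a_Q = 5/12
  a_R = 1/8

Starting state is R, so the absorption probability is a_R = 1/8.

Answer: 1/8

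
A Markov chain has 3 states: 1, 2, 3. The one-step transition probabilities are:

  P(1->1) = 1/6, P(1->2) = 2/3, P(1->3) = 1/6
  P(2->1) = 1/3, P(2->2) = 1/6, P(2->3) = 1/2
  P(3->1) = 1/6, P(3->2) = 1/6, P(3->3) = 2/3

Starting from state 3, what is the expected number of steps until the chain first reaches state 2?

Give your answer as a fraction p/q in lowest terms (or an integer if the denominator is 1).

Let h_i = expected steps to first reach 2 from state i.
Boundary: h_2 = 0.
First-step equations for the other states:
  h_1 = 1 + 1/6*h_1 + 2/3*h_2 + 1/6*h_3
  h_3 = 1 + 1/6*h_1 + 1/6*h_2 + 2/3*h_3

Substituting h_2 = 0 and rearranging gives the linear system (I - Q) h = 1:
  [5/6, -1/6] . (h_1, h_3) = 1
  [-1/6, 1/3] . (h_1, h_3) = 1

Solving yields:
  h_1 = 2
  h_3 = 4

Starting state is 3, so the expected hitting time is h_3 = 4.

Answer: 4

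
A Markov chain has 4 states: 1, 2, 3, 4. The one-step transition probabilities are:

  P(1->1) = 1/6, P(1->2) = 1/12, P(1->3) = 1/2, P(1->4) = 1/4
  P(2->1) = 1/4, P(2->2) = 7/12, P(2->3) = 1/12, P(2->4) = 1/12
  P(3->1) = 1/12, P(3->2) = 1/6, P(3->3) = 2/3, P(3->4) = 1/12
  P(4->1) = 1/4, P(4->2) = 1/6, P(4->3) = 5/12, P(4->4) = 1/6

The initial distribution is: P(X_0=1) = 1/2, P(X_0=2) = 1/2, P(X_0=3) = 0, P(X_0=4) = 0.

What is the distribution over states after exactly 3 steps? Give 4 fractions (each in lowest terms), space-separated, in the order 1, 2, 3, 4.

Propagating the distribution step by step (d_{t+1} = d_t * P):
d_0 = (1=1/2, 2=1/2, 3=0, 4=0)
  d_1[1] = 1/2*1/6 + 1/2*1/4 + 0*1/12 + 0*1/4 = 5/24
  d_1[2] = 1/2*1/12 + 1/2*7/12 + 0*1/6 + 0*1/6 = 1/3
  d_1[3] = 1/2*1/2 + 1/2*1/12 + 0*2/3 + 0*5/12 = 7/24
  d_1[4] = 1/2*1/4 + 1/2*1/12 + 0*1/12 + 0*1/6 = 1/6
d_1 = (1=5/24, 2=1/3, 3=7/24, 4=1/6)
  d_2[1] = 5/24*1/6 + 1/3*1/4 + 7/24*1/12 + 1/6*1/4 = 53/288
  d_2[2] = 5/24*1/12 + 1/3*7/12 + 7/24*1/6 + 1/6*1/6 = 83/288
  d_2[3] = 5/24*1/2 + 1/3*1/12 + 7/24*2/3 + 1/6*5/12 = 19/48
  d_2[4] = 5/24*1/4 + 1/3*1/12 + 7/24*1/12 + 1/6*1/6 = 19/144
d_2 = (1=53/288, 2=83/288, 3=19/48, 4=19/144)
  d_3[1] = 53/288*1/6 + 83/288*1/4 + 19/48*1/12 + 19/144*1/4 = 583/3456
  d_3[2] = 53/288*1/12 + 83/288*7/12 + 19/48*1/6 + 19/144*1/6 = 469/1728
  d_3[3] = 53/288*1/2 + 83/288*1/12 + 19/48*2/3 + 19/144*5/12 = 167/384
  d_3[4] = 53/288*1/4 + 83/288*1/12 + 19/48*1/12 + 19/144*1/6 = 1/8
d_3 = (1=583/3456, 2=469/1728, 3=167/384, 4=1/8)

Answer: 583/3456 469/1728 167/384 1/8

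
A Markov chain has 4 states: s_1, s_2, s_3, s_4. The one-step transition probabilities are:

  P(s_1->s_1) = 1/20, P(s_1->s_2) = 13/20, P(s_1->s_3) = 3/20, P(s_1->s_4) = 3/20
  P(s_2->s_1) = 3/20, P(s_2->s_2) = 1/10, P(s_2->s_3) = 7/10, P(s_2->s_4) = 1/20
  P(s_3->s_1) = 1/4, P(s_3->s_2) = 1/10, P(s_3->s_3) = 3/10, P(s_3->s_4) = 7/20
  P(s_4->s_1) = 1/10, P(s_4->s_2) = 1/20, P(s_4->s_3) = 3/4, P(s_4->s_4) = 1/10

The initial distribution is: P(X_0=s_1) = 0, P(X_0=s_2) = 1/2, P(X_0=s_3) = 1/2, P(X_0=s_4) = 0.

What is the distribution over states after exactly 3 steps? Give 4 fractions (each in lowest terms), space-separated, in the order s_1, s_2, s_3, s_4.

Propagating the distribution step by step (d_{t+1} = d_t * P):
d_0 = (s_1=0, s_2=1/2, s_3=1/2, s_4=0)
  d_1[s_1] = 0*1/20 + 1/2*3/20 + 1/2*1/4 + 0*1/10 = 1/5
  d_1[s_2] = 0*13/20 + 1/2*1/10 + 1/2*1/10 + 0*1/20 = 1/10
  d_1[s_3] = 0*3/20 + 1/2*7/10 + 1/2*3/10 + 0*3/4 = 1/2
  d_1[s_4] = 0*3/20 + 1/2*1/20 + 1/2*7/20 + 0*1/10 = 1/5
d_1 = (s_1=1/5, s_2=1/10, s_3=1/2, s_4=1/5)
  d_2[s_1] = 1/5*1/20 + 1/10*3/20 + 1/2*1/4 + 1/5*1/10 = 17/100
  d_2[s_2] = 1/5*13/20 + 1/10*1/10 + 1/2*1/10 + 1/5*1/20 = 1/5
  d_2[s_3] = 1/5*3/20 + 1/10*7/10 + 1/2*3/10 + 1/5*3/4 = 2/5
  d_2[s_4] = 1/5*3/20 + 1/10*1/20 + 1/2*7/20 + 1/5*1/10 = 23/100
d_2 = (s_1=17/100, s_2=1/5, s_3=2/5, s_4=23/100)
  d_3[s_1] = 17/100*1/20 + 1/5*3/20 + 2/5*1/4 + 23/100*1/10 = 323/2000
  d_3[s_2] = 17/100*13/20 + 1/5*1/10 + 2/5*1/10 + 23/100*1/20 = 91/500
  d_3[s_3] = 17/100*3/20 + 1/5*7/10 + 2/5*3/10 + 23/100*3/4 = 229/500
  d_3[s_4] = 17/100*3/20 + 1/5*1/20 + 2/5*7/20 + 23/100*1/10 = 397/2000
d_3 = (s_1=323/2000, s_2=91/500, s_3=229/500, s_4=397/2000)

Answer: 323/2000 91/500 229/500 397/2000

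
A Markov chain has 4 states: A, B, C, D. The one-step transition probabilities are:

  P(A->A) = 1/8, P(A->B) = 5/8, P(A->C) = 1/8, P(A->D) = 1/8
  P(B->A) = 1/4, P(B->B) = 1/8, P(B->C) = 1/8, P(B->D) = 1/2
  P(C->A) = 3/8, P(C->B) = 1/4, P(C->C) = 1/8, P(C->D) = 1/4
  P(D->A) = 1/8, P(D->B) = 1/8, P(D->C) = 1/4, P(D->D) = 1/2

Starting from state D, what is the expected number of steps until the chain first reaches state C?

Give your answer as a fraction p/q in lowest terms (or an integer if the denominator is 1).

Let h_i = expected steps to first reach C from state i.
Boundary: h_C = 0.
First-step equations for the other states:
  h_A = 1 + 1/8*h_A + 5/8*h_B + 1/8*h_C + 1/8*h_D
  h_B = 1 + 1/4*h_A + 1/8*h_B + 1/8*h_C + 1/2*h_D
  h_D = 1 + 1/8*h_A + 1/8*h_B + 1/4*h_C + 1/2*h_D

Substituting h_C = 0 and rearranging gives the linear system (I - Q) h = 1:
  [7/8, -5/8, -1/8] . (h_A, h_B, h_D) = 1
  [-1/4, 7/8, -1/2] . (h_A, h_B, h_D) = 1
  [-1/8, -1/8, 1/2] . (h_A, h_B, h_D) = 1

Solving yields:
  h_A = 64/11
  h_B = 184/33
  h_D = 160/33

Starting state is D, so the expected hitting time is h_D = 160/33.

Answer: 160/33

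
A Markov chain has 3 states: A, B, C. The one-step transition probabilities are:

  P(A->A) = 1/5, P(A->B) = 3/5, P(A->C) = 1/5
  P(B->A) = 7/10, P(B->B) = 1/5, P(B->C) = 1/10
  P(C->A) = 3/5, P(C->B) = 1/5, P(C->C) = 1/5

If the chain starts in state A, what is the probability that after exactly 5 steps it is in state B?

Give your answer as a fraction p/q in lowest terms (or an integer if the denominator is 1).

Answer: 1231/3125

Derivation:
Computing P^5 by repeated multiplication:
P^1 =
  A: [1/5, 3/5, 1/5]
  B: [7/10, 1/5, 1/10]
  C: [3/5, 1/5, 1/5]
P^2 =
  A: [29/50, 7/25, 7/50]
  B: [17/50, 12/25, 9/50]
  C: [19/50, 11/25, 9/50]
P^3 =
  A: [99/250, 54/125, 43/250]
  B: [64/125, 42/125, 19/125]
  C: [123/250, 44/125, 39/250]
P^4 =
  A: [303/625, 224/625, 98/625]
  B: [268/625, 253/625, 104/625]
  C: [274/625, 248/625, 103/625]
P^5 =
  A: [1381/3125, 1231/3125, 513/3125]
  B: [2931/6250, 1161/3125, 997/6250]
  C: [1451/3125, 1173/3125, 501/3125]

(P^5)[A -> B] = 1231/3125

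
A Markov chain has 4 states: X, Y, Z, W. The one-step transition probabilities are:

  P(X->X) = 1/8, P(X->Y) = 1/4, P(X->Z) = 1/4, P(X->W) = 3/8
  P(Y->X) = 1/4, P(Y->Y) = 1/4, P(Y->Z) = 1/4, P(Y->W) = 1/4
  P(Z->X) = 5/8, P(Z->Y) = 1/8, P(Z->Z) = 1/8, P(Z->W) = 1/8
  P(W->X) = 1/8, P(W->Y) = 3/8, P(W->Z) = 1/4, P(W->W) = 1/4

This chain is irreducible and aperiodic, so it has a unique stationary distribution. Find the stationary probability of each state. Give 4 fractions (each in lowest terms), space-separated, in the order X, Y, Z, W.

The stationary distribution satisfies pi = pi * P, i.e.:
  pi_X = 1/8*pi_X + 1/4*pi_Y + 5/8*pi_Z + 1/8*pi_W
  pi_Y = 1/4*pi_X + 1/4*pi_Y + 1/8*pi_Z + 3/8*pi_W
  pi_Z = 1/4*pi_X + 1/4*pi_Y + 1/8*pi_Z + 1/4*pi_W
  pi_W = 3/8*pi_X + 1/4*pi_Y + 1/8*pi_Z + 1/4*pi_W
with normalization: pi_X + pi_Y + pi_Z + pi_W = 1.

Using the first 3 balance equations plus normalization, the linear system A*pi = b is:
  [-7/8, 1/4, 5/8, 1/8] . pi = 0
  [1/4, -3/4, 1/8, 3/8] . pi = 0
  [1/4, 1/4, -7/8, 1/4] . pi = 0
  [1, 1, 1, 1] . pi = 1

Solving yields:
  pi_X = 176/657
  pi_Y = 167/657
  pi_Z = 2/9
  pi_W = 56/219

Verification (pi * P):
  176/657*1/8 + 167/657*1/4 + 2/9*5/8 + 56/219*1/8 = 176/657 = pi_X  (ok)
  176/657*1/4 + 167/657*1/4 + 2/9*1/8 + 56/219*3/8 = 167/657 = pi_Y  (ok)
  176/657*1/4 + 167/657*1/4 + 2/9*1/8 + 56/219*1/4 = 2/9 = pi_Z  (ok)
  176/657*3/8 + 167/657*1/4 + 2/9*1/8 + 56/219*1/4 = 56/219 = pi_W  (ok)

Answer: 176/657 167/657 2/9 56/219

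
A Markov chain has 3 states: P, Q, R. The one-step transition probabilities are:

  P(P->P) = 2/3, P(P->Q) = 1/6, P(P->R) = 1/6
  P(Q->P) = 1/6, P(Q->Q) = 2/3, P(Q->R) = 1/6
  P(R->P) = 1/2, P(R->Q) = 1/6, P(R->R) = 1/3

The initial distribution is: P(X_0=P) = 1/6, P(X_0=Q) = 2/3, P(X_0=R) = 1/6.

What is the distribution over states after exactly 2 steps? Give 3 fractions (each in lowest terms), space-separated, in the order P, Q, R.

Propagating the distribution step by step (d_{t+1} = d_t * P):
d_0 = (P=1/6, Q=2/3, R=1/6)
  d_1[P] = 1/6*2/3 + 2/3*1/6 + 1/6*1/2 = 11/36
  d_1[Q] = 1/6*1/6 + 2/3*2/3 + 1/6*1/6 = 1/2
  d_1[R] = 1/6*1/6 + 2/3*1/6 + 1/6*1/3 = 7/36
d_1 = (P=11/36, Q=1/2, R=7/36)
  d_2[P] = 11/36*2/3 + 1/2*1/6 + 7/36*1/2 = 83/216
  d_2[Q] = 11/36*1/6 + 1/2*2/3 + 7/36*1/6 = 5/12
  d_2[R] = 11/36*1/6 + 1/2*1/6 + 7/36*1/3 = 43/216
d_2 = (P=83/216, Q=5/12, R=43/216)

Answer: 83/216 5/12 43/216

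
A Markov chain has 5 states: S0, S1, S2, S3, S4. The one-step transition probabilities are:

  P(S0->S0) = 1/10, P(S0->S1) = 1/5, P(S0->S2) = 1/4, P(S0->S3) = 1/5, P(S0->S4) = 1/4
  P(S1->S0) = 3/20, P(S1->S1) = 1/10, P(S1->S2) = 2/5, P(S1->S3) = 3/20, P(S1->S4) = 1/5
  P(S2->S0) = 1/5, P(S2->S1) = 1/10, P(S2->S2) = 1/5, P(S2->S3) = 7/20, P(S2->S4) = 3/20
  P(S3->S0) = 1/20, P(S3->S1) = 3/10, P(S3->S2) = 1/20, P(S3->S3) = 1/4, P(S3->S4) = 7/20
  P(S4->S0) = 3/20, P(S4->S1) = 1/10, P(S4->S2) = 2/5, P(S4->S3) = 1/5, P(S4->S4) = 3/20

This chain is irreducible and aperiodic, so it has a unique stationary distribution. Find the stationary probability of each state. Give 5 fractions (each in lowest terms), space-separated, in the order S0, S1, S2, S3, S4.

The stationary distribution satisfies pi = pi * P, i.e.:
  pi_S0 = 1/10*pi_S0 + 3/20*pi_S1 + 1/5*pi_S2 + 1/20*pi_S3 + 3/20*pi_S4
  pi_S1 = 1/5*pi_S0 + 1/10*pi_S1 + 1/10*pi_S2 + 3/10*pi_S3 + 1/10*pi_S4
  pi_S2 = 1/4*pi_S0 + 2/5*pi_S1 + 1/5*pi_S2 + 1/20*pi_S3 + 2/5*pi_S4
  pi_S3 = 1/5*pi_S0 + 3/20*pi_S1 + 7/20*pi_S2 + 1/4*pi_S3 + 1/5*pi_S4
  pi_S4 = 1/4*pi_S0 + 1/5*pi_S1 + 3/20*pi_S2 + 7/20*pi_S3 + 3/20*pi_S4
with normalization: pi_S0 + pi_S1 + pi_S2 + pi_S3 + pi_S4 = 1.

Using the first 4 balance equations plus normalization, the linear system A*pi = b is:
  [-9/10, 3/20, 1/5, 1/20, 3/20] . pi = 0
  [1/5, -9/10, 1/10, 3/10, 1/10] . pi = 0
  [1/4, 2/5, -4/5, 1/20, 2/5] . pi = 0
  [1/5, 3/20, 7/20, -3/4, 1/5] . pi = 0
  [1, 1, 1, 1, 1] . pi = 1

Solving yields:
  pi_S0 = 1215/9229
  pi_S1 = 16381/101519
  pi_S2 = 25034/101519
  pi_S3 = 24463/101519
  pi_S4 = 22276/101519

Verification (pi * P):
  1215/9229*1/10 + 16381/101519*3/20 + 25034/101519*1/5 + 24463/101519*1/20 + 22276/101519*3/20 = 1215/9229 = pi_S0  (ok)
  1215/9229*1/5 + 16381/101519*1/10 + 25034/101519*1/10 + 24463/101519*3/10 + 22276/101519*1/10 = 16381/101519 = pi_S1  (ok)
  1215/9229*1/4 + 16381/101519*2/5 + 25034/101519*1/5 + 24463/101519*1/20 + 22276/101519*2/5 = 25034/101519 = pi_S2  (ok)
  1215/9229*1/5 + 16381/101519*3/20 + 25034/101519*7/20 + 24463/101519*1/4 + 22276/101519*1/5 = 24463/101519 = pi_S3  (ok)
  1215/9229*1/4 + 16381/101519*1/5 + 25034/101519*3/20 + 24463/101519*7/20 + 22276/101519*3/20 = 22276/101519 = pi_S4  (ok)

Answer: 1215/9229 16381/101519 25034/101519 24463/101519 22276/101519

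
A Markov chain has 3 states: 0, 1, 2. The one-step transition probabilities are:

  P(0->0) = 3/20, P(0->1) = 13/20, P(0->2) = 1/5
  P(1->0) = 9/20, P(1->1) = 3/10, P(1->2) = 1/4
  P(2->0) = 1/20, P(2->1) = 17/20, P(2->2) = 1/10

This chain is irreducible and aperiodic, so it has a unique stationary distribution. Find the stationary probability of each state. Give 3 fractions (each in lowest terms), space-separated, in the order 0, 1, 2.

The stationary distribution satisfies pi = pi * P, i.e.:
  pi_0 = 3/20*pi_0 + 9/20*pi_1 + 1/20*pi_2
  pi_1 = 13/20*pi_0 + 3/10*pi_1 + 17/20*pi_2
  pi_2 = 1/5*pi_0 + 1/4*pi_1 + 1/10*pi_2
with normalization: pi_0 + pi_1 + pi_2 = 1.

Using the first 2 balance equations plus normalization, the linear system A*pi = b is:
  [-17/20, 9/20, 1/20] . pi = 0
  [13/20, -7/10, 17/20] . pi = 0
  [1, 1, 1] . pi = 1

Solving yields:
  pi_0 = 167/590
  pi_1 = 151/295
  pi_2 = 121/590

Verification (pi * P):
  167/590*3/20 + 151/295*9/20 + 121/590*1/20 = 167/590 = pi_0  (ok)
  167/590*13/20 + 151/295*3/10 + 121/590*17/20 = 151/295 = pi_1  (ok)
  167/590*1/5 + 151/295*1/4 + 121/590*1/10 = 121/590 = pi_2  (ok)

Answer: 167/590 151/295 121/590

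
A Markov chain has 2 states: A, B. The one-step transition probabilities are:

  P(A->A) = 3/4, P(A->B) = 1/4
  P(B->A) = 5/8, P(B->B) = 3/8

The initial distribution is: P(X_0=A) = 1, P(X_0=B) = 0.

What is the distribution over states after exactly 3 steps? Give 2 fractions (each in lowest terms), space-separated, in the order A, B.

Propagating the distribution step by step (d_{t+1} = d_t * P):
d_0 = (A=1, B=0)
  d_1[A] = 1*3/4 + 0*5/8 = 3/4
  d_1[B] = 1*1/4 + 0*3/8 = 1/4
d_1 = (A=3/4, B=1/4)
  d_2[A] = 3/4*3/4 + 1/4*5/8 = 23/32
  d_2[B] = 3/4*1/4 + 1/4*3/8 = 9/32
d_2 = (A=23/32, B=9/32)
  d_3[A] = 23/32*3/4 + 9/32*5/8 = 183/256
  d_3[B] = 23/32*1/4 + 9/32*3/8 = 73/256
d_3 = (A=183/256, B=73/256)

Answer: 183/256 73/256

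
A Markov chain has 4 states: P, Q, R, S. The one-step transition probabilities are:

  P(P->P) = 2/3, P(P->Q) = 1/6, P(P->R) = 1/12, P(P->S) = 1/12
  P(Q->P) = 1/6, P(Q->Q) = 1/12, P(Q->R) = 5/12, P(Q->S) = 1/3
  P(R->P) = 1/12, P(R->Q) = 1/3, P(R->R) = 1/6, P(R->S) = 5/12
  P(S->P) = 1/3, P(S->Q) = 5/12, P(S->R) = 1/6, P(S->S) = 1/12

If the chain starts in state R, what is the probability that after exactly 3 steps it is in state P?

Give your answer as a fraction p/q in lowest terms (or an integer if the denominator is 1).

Answer: 545/1728

Derivation:
Computing P^3 by repeated multiplication:
P^1 =
  P: [2/3, 1/6, 1/12, 1/12]
  Q: [1/6, 1/12, 5/12, 1/3]
  R: [1/12, 1/3, 1/6, 5/12]
  S: [1/3, 5/12, 1/6, 1/12]
P^2 =
  P: [73/144, 3/16, 11/72, 11/72]
  Q: [13/48, 5/16, 25/144, 35/144]
  R: [19/72, 13/48, 35/144, 2/9]
  S: [1/3, 13/72, 35/144, 35/144]
P^3 =
  P: [187/432, 371/1728, 37/216, 313/1728]
  Q: [21/64, 199/864, 2/9, 379/1728]
  R: [545/1728, 415/1728, 367/1728, 401/1728]
  S: [611/1728, 437/1728, 53/288, 181/864]

(P^3)[R -> P] = 545/1728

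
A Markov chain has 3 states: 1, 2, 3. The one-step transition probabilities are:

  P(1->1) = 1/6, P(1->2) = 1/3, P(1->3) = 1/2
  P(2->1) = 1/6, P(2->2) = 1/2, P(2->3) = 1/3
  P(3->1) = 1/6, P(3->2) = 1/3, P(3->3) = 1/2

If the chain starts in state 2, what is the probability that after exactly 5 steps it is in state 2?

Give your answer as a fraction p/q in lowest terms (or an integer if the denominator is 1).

Computing P^5 by repeated multiplication:
P^1 =
  1: [1/6, 1/3, 1/2]
  2: [1/6, 1/2, 1/3]
  3: [1/6, 1/3, 1/2]
P^2 =
  1: [1/6, 7/18, 4/9]
  2: [1/6, 5/12, 5/12]
  3: [1/6, 7/18, 4/9]
P^3 =
  1: [1/6, 43/108, 47/108]
  2: [1/6, 29/72, 31/72]
  3: [1/6, 43/108, 47/108]
P^4 =
  1: [1/6, 259/648, 281/648]
  2: [1/6, 173/432, 187/432]
  3: [1/6, 259/648, 281/648]
P^5 =
  1: [1/6, 1555/3888, 1685/3888]
  2: [1/6, 1037/2592, 1123/2592]
  3: [1/6, 1555/3888, 1685/3888]

(P^5)[2 -> 2] = 1037/2592

Answer: 1037/2592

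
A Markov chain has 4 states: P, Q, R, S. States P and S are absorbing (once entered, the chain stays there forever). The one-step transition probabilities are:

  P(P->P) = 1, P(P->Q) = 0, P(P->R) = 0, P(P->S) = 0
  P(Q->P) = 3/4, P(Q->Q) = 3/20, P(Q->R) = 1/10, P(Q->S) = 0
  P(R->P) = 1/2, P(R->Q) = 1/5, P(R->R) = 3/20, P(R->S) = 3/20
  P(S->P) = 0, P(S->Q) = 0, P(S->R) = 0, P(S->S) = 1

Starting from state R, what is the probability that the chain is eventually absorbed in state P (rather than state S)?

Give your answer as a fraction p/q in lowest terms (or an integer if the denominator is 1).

Answer: 230/281

Derivation:
Let a_i = P(absorbed in P | start in state i).
Boundary conditions: a_P = 1, a_S = 0.
For each transient state i, a_i = sum_j P(i->j) * a_j:
  a_Q = 3/4*a_P + 3/20*a_Q + 1/10*a_R + 0*a_S
  a_R = 1/2*a_P + 1/5*a_Q + 3/20*a_R + 3/20*a_S

Substituting a_P = 1 and a_S = 0, rearrange to (I - Q) a = r where r[i] = P(i -> P):
  [17/20, -1/10] . (a_Q, a_R) = 3/4
  [-1/5, 17/20] . (a_Q, a_R) = 1/2

Solving yields:
  a_Q = 275/281
  a_R = 230/281

Starting state is R, so the absorption probability is a_R = 230/281.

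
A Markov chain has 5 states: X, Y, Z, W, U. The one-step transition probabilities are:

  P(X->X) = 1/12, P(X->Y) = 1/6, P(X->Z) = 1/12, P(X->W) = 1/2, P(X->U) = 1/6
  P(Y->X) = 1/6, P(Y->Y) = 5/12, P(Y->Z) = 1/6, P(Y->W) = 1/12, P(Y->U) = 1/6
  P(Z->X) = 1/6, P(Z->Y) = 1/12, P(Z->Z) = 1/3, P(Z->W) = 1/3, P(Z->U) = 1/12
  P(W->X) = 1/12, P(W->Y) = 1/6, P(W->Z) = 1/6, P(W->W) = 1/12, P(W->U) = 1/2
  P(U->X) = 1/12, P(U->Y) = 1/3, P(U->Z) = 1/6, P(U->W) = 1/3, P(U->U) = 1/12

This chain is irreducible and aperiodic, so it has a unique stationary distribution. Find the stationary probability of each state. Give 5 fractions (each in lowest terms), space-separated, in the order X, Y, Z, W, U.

Answer: 1169/9767 4849/19534 3673/19534 4551/19534 4123/19534

Derivation:
The stationary distribution satisfies pi = pi * P, i.e.:
  pi_X = 1/12*pi_X + 1/6*pi_Y + 1/6*pi_Z + 1/12*pi_W + 1/12*pi_U
  pi_Y = 1/6*pi_X + 5/12*pi_Y + 1/12*pi_Z + 1/6*pi_W + 1/3*pi_U
  pi_Z = 1/12*pi_X + 1/6*pi_Y + 1/3*pi_Z + 1/6*pi_W + 1/6*pi_U
  pi_W = 1/2*pi_X + 1/12*pi_Y + 1/3*pi_Z + 1/12*pi_W + 1/3*pi_U
  pi_U = 1/6*pi_X + 1/6*pi_Y + 1/12*pi_Z + 1/2*pi_W + 1/12*pi_U
with normalization: pi_X + pi_Y + pi_Z + pi_W + pi_U = 1.

Using the first 4 balance equations plus normalization, the linear system A*pi = b is:
  [-11/12, 1/6, 1/6, 1/12, 1/12] . pi = 0
  [1/6, -7/12, 1/12, 1/6, 1/3] . pi = 0
  [1/12, 1/6, -2/3, 1/6, 1/6] . pi = 0
  [1/2, 1/12, 1/3, -11/12, 1/3] . pi = 0
  [1, 1, 1, 1, 1] . pi = 1

Solving yields:
  pi_X = 1169/9767
  pi_Y = 4849/19534
  pi_Z = 3673/19534
  pi_W = 4551/19534
  pi_U = 4123/19534

Verification (pi * P):
  1169/9767*1/12 + 4849/19534*1/6 + 3673/19534*1/6 + 4551/19534*1/12 + 4123/19534*1/12 = 1169/9767 = pi_X  (ok)
  1169/9767*1/6 + 4849/19534*5/12 + 3673/19534*1/12 + 4551/19534*1/6 + 4123/19534*1/3 = 4849/19534 = pi_Y  (ok)
  1169/9767*1/12 + 4849/19534*1/6 + 3673/19534*1/3 + 4551/19534*1/6 + 4123/19534*1/6 = 3673/19534 = pi_Z  (ok)
  1169/9767*1/2 + 4849/19534*1/12 + 3673/19534*1/3 + 4551/19534*1/12 + 4123/19534*1/3 = 4551/19534 = pi_W  (ok)
  1169/9767*1/6 + 4849/19534*1/6 + 3673/19534*1/12 + 4551/19534*1/2 + 4123/19534*1/12 = 4123/19534 = pi_U  (ok)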